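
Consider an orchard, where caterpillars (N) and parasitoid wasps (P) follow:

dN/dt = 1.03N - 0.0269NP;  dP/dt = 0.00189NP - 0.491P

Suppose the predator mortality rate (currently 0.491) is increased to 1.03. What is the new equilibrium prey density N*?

N* ≈ 545

At the interior fixed point, setting dP/dt = 0 with P > 0 fixes N* = (predator death rate)/(NP coefficient) — independent of the other coefficients.
With the change, N* = 1.03/0.00189 = 545; it rises from 260.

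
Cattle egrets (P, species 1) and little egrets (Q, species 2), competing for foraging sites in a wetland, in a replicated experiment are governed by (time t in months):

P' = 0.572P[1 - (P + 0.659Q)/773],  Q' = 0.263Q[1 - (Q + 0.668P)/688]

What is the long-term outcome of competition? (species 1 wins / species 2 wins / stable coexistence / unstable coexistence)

stable coexistence

Compare the nullcline intercepts: K1/α12 = 773/0.659 = 1170 > K2 = 688; K2/α21 = 688/0.668 = 1030 > K1 = 773.
Since both inequalities hold, each species can invade when rare, so the interior equilibrium is stable.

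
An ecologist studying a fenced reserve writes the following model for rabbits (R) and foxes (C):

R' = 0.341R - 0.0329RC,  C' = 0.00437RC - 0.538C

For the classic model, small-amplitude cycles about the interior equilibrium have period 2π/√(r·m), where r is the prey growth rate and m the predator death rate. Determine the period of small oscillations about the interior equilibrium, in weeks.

Here r = 0.341 and m = 0.538, so r·m = 0.183.
ω = √0.183 = 0.428 per week, hence T = 2π/ω ≈ 14.7 weeks.

T ≈ 14.7 weeks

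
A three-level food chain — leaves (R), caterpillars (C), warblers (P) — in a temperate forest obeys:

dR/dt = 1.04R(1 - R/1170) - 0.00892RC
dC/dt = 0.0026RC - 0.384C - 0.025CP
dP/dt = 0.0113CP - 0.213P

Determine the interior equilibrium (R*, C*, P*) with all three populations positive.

R* ≈ 981, C* ≈ 18.8, P* ≈ 86.6

From dP/dt = 0: 0.0113C* = 0.213, so C* = 18.8.
From dR/dt = 0: 1.04(1 - R*/1170) = 0.00892·18.8, giving R* = 1170·(1 - 0.162) = 981.
From dC/dt = 0: 0.0026·981 - 0.384 = 0.025P*, so P* = 2.17/0.025 = 86.6.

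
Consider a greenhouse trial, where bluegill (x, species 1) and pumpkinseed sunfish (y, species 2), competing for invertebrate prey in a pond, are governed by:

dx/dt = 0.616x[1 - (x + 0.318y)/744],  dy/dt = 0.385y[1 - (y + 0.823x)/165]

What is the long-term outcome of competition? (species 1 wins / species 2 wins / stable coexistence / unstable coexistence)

Compare the nullcline intercepts: K1/α12 = 744/0.318 = 2340 > K2 = 165; K2/α21 = 165/0.823 = 200 < K1 = 744.
Since the inequalities point opposite ways, species 1 can invade but species 2 cannot.

species 1 excludes species 2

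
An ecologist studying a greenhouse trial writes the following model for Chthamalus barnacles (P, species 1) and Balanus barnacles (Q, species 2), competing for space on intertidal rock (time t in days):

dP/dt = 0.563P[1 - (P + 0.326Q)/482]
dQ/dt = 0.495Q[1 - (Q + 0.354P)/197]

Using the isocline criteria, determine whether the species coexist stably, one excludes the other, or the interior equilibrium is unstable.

Compare the nullcline intercepts: K1/α12 = 482/0.326 = 1480 > K2 = 197; K2/α21 = 197/0.354 = 556 > K1 = 482.
Since both inequalities hold, each species can invade when rare, so the interior equilibrium is stable.

stable coexistence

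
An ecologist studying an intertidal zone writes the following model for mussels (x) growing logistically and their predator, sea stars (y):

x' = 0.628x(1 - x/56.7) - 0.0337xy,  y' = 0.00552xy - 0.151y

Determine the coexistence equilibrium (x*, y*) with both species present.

x* ≈ 27.4, y* ≈ 9.64

From dy/dt = 0 with y > 0: 0.00552x* = 0.151, so x* = 27.4.
Substitute into dx/dt = 0: 0.628(1 - 27.4/56.7) = 0.0337y*.
The bracket is 0.518, giving y* = 0.325/0.0337 = 9.64.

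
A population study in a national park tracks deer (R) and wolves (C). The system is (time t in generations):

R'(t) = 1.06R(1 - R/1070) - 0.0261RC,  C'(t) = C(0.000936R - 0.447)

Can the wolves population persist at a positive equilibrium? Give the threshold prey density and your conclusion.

The predator equation gives dC/dt > 0 only when R > 0.447/0.000936 = 478.
Without the predator, R → K = 1070. Since 1070 > 478, the predator can invade and persist.

Threshold R = 478; K > 478, so yes, the predator persists.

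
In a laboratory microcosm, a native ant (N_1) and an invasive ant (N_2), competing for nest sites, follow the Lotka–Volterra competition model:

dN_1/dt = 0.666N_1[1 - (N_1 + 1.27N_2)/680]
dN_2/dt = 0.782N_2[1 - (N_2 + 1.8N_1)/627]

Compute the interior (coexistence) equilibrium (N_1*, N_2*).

N_1* ≈ 90.4, N_2* ≈ 464

Setting both brackets to zero gives the nullclines N_1 + 1.27N_2 = 680 and 1.8N_1 + N_2 = 627.
Substituting N_2 = 627 - 1.8N_1 into the first: N_1(1 - 1.27·1.8) = 680 - 1.27·627.
So N_1* = -116/-1.29 = 90.4, and then N_2* = 627 - 1.8·90.4 = 464.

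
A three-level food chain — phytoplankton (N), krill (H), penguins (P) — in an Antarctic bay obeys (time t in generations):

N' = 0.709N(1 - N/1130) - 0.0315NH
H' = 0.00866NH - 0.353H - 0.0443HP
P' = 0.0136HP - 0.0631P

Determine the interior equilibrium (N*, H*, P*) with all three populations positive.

From dP/dt = 0: 0.0136H* = 0.0631, so H* = 4.64.
From dN/dt = 0: 0.709(1 - N*/1130) = 0.0315·4.64, giving N* = 1130·(1 - 0.206) = 897.
From dH/dt = 0: 0.00866·897 - 0.353 = 0.0443P*, so P* = 7.42/0.0443 = 167.

N* ≈ 897, H* ≈ 4.64, P* ≈ 167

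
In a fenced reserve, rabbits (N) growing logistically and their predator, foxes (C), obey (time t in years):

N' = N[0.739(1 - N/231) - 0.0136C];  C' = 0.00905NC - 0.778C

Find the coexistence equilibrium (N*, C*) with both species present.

From dC/dt = 0 with C > 0: 0.00905N* = 0.778, so N* = 86.
Substitute into dN/dt = 0: 0.739(1 - 86/231) = 0.0136C*.
The bracket is 0.628, giving C* = 0.464/0.0136 = 34.1.

N* ≈ 86, C* ≈ 34.1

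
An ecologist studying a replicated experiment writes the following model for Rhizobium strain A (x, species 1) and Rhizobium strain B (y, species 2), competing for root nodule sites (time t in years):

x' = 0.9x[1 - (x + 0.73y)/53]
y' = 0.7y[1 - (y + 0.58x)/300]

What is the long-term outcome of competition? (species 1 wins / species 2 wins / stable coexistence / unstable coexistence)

species 2 excludes species 1

Compare the nullcline intercepts: K1/α12 = 53/0.73 = 72.6 < K2 = 300; K2/α21 = 300/0.58 = 517 > K1 = 53.
Since the inequalities point opposite ways, species 2 can invade but species 1 cannot.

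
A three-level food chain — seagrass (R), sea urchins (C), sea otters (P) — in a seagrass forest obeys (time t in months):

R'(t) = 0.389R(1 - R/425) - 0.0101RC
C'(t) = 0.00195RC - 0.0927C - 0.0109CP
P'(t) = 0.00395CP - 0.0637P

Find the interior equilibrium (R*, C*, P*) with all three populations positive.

From dP/dt = 0: 0.00395C* = 0.0637, so C* = 16.1.
From dR/dt = 0: 0.389(1 - R*/425) = 0.0101·16.1, giving R* = 425·(1 - 0.419) = 247.
From dC/dt = 0: 0.00195·247 - 0.0927 = 0.0109P*, so P* = 0.389/0.0109 = 35.7.

R* ≈ 247, C* ≈ 16.1, P* ≈ 35.7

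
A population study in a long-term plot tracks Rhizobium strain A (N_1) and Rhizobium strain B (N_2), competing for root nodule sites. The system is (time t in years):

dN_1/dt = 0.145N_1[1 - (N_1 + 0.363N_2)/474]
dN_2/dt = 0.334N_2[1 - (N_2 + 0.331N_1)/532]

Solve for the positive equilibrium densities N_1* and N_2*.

N_1* ≈ 319, N_2* ≈ 426

Setting both brackets to zero gives the nullclines N_1 + 0.363N_2 = 474 and 0.331N_1 + N_2 = 532.
Substituting N_2 = 532 - 0.331N_1 into the first: N_1(1 - 0.363·0.331) = 474 - 0.363·532.
So N_1* = 281/0.88 = 319, and then N_2* = 532 - 0.331·319 = 426.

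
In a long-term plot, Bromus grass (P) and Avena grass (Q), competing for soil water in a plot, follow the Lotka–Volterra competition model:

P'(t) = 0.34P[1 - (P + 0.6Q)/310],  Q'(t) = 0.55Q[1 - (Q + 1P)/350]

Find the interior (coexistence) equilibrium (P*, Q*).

Setting both brackets to zero gives the nullclines P + 0.6Q = 310 and 1P + Q = 350.
Substituting Q = 350 - 1P into the first: P(1 - 0.6·1) = 310 - 0.6·350.
So P* = 100/0.4 = 250, and then Q* = 350 - 1·250 = 100.

P* ≈ 250, Q* ≈ 100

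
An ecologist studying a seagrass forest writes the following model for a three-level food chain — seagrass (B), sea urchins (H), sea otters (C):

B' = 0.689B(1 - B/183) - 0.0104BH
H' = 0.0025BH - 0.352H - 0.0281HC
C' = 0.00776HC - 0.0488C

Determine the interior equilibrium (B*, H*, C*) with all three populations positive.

B* ≈ 166, H* ≈ 6.29, C* ≈ 2.21

From dC/dt = 0: 0.00776H* = 0.0488, so H* = 6.29.
From dB/dt = 0: 0.689(1 - B*/183) = 0.0104·6.29, giving B* = 183·(1 - 0.0949) = 166.
From dH/dt = 0: 0.0025·166 - 0.352 = 0.0281C*, so C* = 0.0621/0.0281 = 2.21.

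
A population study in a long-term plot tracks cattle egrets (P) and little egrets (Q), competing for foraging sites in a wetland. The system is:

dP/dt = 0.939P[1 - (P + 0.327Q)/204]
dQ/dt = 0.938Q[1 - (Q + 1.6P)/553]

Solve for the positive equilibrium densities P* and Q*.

P* ≈ 48.6, Q* ≈ 475

Setting both brackets to zero gives the nullclines P + 0.327Q = 204 and 1.6P + Q = 553.
Substituting Q = 553 - 1.6P into the first: P(1 - 0.327·1.6) = 204 - 0.327·553.
So P* = 23.2/0.477 = 48.6, and then Q* = 553 - 1.6·48.6 = 475.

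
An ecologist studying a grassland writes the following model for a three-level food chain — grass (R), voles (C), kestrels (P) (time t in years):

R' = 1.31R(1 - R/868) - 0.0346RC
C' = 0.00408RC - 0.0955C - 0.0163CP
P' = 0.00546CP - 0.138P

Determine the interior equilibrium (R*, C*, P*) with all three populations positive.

R* ≈ 289, C* ≈ 25.3, P* ≈ 66.4

From dP/dt = 0: 0.00546C* = 0.138, so C* = 25.3.
From dR/dt = 0: 1.31(1 - R*/868) = 0.0346·25.3, giving R* = 868·(1 - 0.668) = 289.
From dC/dt = 0: 0.00408·289 - 0.0955 = 0.0163P*, so P* = 1.08/0.0163 = 66.4.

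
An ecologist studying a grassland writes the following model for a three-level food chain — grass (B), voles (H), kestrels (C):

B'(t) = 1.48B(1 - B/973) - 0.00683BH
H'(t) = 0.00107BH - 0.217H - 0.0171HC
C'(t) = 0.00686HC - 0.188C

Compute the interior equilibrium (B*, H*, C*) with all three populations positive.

B* ≈ 850, H* ≈ 27.4, C* ≈ 40.5

From dC/dt = 0: 0.00686H* = 0.188, so H* = 27.4.
From dB/dt = 0: 1.48(1 - B*/973) = 0.00683·27.4, giving B* = 973·(1 - 0.126) = 850.
From dH/dt = 0: 0.00107·850 - 0.217 = 0.0171C*, so C* = 0.692/0.0171 = 40.5.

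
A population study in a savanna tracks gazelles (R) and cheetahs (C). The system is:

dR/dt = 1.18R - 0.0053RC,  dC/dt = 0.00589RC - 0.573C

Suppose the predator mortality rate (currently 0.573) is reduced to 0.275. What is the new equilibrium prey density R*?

At the interior fixed point, setting dC/dt = 0 with C > 0 fixes R* = (predator death rate)/(RC coefficient) — independent of the other coefficients.
With the change, R* = 0.275/0.00589 = 46.7; it falls from 97.3.

R* ≈ 46.7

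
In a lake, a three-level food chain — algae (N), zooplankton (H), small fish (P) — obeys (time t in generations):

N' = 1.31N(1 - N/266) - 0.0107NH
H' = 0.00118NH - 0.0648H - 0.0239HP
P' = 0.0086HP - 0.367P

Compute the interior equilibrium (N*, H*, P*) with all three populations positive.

N* ≈ 173, H* ≈ 42.7, P* ≈ 5.84

From dP/dt = 0: 0.0086H* = 0.367, so H* = 42.7.
From dN/dt = 0: 1.31(1 - N*/266) = 0.0107·42.7, giving N* = 266·(1 - 0.349) = 173.
From dH/dt = 0: 0.00118·173 - 0.0648 = 0.0239P*, so P* = 0.14/0.0239 = 5.84.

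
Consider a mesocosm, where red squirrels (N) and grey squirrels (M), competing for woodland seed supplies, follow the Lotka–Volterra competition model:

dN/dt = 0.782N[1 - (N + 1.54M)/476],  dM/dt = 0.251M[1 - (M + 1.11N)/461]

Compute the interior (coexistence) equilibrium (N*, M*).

N* ≈ 330, M* ≈ 95

Setting both brackets to zero gives the nullclines N + 1.54M = 476 and 1.11N + M = 461.
Substituting M = 461 - 1.11N into the first: N(1 - 1.54·1.11) = 476 - 1.54·461.
So N* = -234/-0.709 = 330, and then M* = 461 - 1.11·330 = 95.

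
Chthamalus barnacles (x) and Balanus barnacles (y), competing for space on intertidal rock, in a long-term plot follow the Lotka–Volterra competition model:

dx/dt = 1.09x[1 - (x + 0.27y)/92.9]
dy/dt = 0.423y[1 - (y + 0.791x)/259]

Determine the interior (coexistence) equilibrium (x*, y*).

x* ≈ 29.2, y* ≈ 236

Setting both brackets to zero gives the nullclines x + 0.27y = 92.9 and 0.791x + y = 259.
Substituting y = 259 - 0.791x into the first: x(1 - 0.27·0.791) = 92.9 - 0.27·259.
So x* = 23/0.786 = 29.2, and then y* = 259 - 0.791·29.2 = 236.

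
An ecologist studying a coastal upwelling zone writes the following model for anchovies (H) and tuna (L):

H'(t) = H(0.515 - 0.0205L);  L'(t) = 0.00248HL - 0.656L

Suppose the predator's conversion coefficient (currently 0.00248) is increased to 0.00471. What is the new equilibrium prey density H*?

H* ≈ 139

At the interior fixed point, setting dL/dt = 0 with L > 0 fixes H* = (predator death rate)/(HL coefficient) — independent of the other coefficients.
With the change, H* = 0.656/0.00471 = 139; it falls from 265.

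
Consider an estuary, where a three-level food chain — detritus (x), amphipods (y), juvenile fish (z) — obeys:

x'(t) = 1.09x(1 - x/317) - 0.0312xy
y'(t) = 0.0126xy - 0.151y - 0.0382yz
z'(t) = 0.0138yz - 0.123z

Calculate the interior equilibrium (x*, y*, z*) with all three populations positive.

From dz/dt = 0: 0.0138y* = 0.123, so y* = 8.91.
From dx/dt = 0: 1.09(1 - x*/317) = 0.0312·8.91, giving x* = 317·(1 - 0.255) = 236.
From dy/dt = 0: 0.0126·236 - 0.151 = 0.0382z*, so z* = 2.82/0.0382 = 73.9.

x* ≈ 236, y* ≈ 8.91, z* ≈ 73.9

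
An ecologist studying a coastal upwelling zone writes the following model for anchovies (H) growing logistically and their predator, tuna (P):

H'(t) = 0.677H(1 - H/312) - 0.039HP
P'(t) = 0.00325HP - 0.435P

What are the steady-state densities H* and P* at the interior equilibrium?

H* ≈ 134, P* ≈ 9.91

From dP/dt = 0 with P > 0: 0.00325H* = 0.435, so H* = 134.
Substitute into dH/dt = 0: 0.677(1 - 134/312) = 0.039P*.
The bracket is 0.571, giving P* = 0.387/0.039 = 9.91.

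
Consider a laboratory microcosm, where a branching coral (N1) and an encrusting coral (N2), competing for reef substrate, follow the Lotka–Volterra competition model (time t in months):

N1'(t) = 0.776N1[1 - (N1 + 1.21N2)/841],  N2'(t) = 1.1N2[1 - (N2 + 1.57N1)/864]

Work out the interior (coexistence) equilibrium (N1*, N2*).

N1* ≈ 227, N2* ≈ 507

Setting both brackets to zero gives the nullclines N1 + 1.21N2 = 841 and 1.57N1 + N2 = 864.
Substituting N2 = 864 - 1.57N1 into the first: N1(1 - 1.21·1.57) = 841 - 1.21·864.
So N1* = -204/-0.9 = 227, and then N2* = 864 - 1.57·227 = 507.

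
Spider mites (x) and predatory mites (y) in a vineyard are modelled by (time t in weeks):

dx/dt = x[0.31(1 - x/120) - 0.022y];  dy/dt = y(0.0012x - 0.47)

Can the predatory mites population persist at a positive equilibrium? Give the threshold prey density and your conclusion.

Threshold x = 392; K < 392, so no, the predator goes extinct.

The predator equation gives dy/dt > 0 only when x > 0.47/0.0012 = 392.
Without the predator, x → K = 120. Since 120 < 392, the predator cannot invade.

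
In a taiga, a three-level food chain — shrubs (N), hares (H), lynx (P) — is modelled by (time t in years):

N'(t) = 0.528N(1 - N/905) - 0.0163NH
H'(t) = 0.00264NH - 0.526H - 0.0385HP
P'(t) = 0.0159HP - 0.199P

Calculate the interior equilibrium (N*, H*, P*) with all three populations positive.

From dP/dt = 0: 0.0159H* = 0.199, so H* = 12.5.
From dN/dt = 0: 0.528(1 - N*/905) = 0.0163·12.5, giving N* = 905·(1 - 0.386) = 555.
From dH/dt = 0: 0.00264·555 - 0.526 = 0.0385P*, so P* = 0.94/0.0385 = 24.4.

N* ≈ 555, H* ≈ 12.5, P* ≈ 24.4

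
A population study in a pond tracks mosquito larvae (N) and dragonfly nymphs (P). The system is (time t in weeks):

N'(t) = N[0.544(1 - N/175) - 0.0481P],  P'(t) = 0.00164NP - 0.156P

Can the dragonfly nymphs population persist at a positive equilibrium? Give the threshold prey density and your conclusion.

Threshold N = 95.1; K > 95.1, so yes, the predator persists.

The predator equation gives dP/dt > 0 only when N > 0.156/0.00164 = 95.1.
Without the predator, N → K = 175. Since 175 > 95.1, the predator can invade and persist.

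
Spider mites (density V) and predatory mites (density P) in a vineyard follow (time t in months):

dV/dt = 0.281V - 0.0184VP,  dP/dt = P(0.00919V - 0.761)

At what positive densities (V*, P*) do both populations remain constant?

Set dP/dt = 0 with P > 0: 0.00919V - 0.761 = 0, so V* = 0.761/0.00919 = 82.8.
Set dV/dt = 0 with V > 0: 0.281 - 0.0184P = 0, so P* = 0.281/0.0184 = 15.3.

V* ≈ 82.8, P* ≈ 15.3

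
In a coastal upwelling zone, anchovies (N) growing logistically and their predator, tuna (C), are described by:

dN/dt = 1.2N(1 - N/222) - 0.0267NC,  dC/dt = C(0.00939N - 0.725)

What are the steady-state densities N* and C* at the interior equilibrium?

N* ≈ 77.2, C* ≈ 29.3

From dC/dt = 0 with C > 0: 0.00939N* = 0.725, so N* = 77.2.
Substitute into dN/dt = 0: 1.2(1 - 77.2/222) = 0.0267C*.
The bracket is 0.652, giving C* = 0.783/0.0267 = 29.3.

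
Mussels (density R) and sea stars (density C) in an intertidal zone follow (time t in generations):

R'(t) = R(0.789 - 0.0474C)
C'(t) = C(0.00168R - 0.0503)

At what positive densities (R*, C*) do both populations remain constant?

R* ≈ 29.9, C* ≈ 16.6

Set dC/dt = 0 with C > 0: 0.00168R - 0.0503 = 0, so R* = 0.0503/0.00168 = 29.9.
Set dR/dt = 0 with R > 0: 0.789 - 0.0474C = 0, so C* = 0.789/0.0474 = 16.6.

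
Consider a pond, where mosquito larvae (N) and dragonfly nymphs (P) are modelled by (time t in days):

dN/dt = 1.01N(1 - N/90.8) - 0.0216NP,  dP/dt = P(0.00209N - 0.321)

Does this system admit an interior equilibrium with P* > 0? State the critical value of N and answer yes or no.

The predator equation gives dP/dt > 0 only when N > 0.321/0.00209 = 154.
Without the predator, N → K = 90.8. Since 90.8 < 154, the predator cannot invade.

Threshold N = 154; K < 154, so no, the predator goes extinct.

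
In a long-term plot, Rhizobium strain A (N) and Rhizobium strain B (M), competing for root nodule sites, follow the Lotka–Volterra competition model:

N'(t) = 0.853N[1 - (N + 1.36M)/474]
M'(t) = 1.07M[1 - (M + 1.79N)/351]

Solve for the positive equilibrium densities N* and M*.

Setting both brackets to zero gives the nullclines N + 1.36M = 474 and 1.79N + M = 351.
Substituting M = 351 - 1.79N into the first: N(1 - 1.36·1.79) = 474 - 1.36·351.
So N* = -3.36/-1.43 = 2.34, and then M* = 351 - 1.79·2.34 = 347.

N* ≈ 2.34, M* ≈ 347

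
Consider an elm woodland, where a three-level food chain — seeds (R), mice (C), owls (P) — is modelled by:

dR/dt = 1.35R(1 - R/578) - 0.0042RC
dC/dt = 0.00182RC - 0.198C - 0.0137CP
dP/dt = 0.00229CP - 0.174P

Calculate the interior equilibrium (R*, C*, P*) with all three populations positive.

R* ≈ 441, C* ≈ 76, P* ≈ 44.2

From dP/dt = 0: 0.00229C* = 0.174, so C* = 76.
From dR/dt = 0: 1.35(1 - R*/578) = 0.0042·76, giving R* = 578·(1 - 0.236) = 441.
From dC/dt = 0: 0.00182·441 - 0.198 = 0.0137P*, so P* = 0.605/0.0137 = 44.2.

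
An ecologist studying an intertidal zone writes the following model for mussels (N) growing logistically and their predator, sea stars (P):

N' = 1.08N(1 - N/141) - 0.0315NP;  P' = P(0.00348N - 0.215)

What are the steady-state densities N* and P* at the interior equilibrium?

From dP/dt = 0 with P > 0: 0.00348N* = 0.215, so N* = 61.8.
Substitute into dN/dt = 0: 1.08(1 - 61.8/141) = 0.0315P*.
The bracket is 0.562, giving P* = 0.607/0.0315 = 19.3.

N* ≈ 61.8, P* ≈ 19.3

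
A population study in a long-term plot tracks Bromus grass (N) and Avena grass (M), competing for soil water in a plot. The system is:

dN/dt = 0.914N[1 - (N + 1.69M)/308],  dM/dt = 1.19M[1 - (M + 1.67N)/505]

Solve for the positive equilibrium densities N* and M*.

Setting both brackets to zero gives the nullclines N + 1.69M = 308 and 1.67N + M = 505.
Substituting M = 505 - 1.67N into the first: N(1 - 1.69·1.67) = 308 - 1.69·505.
So N* = -545/-1.82 = 299, and then M* = 505 - 1.67·299 = 5.14.

N* ≈ 299, M* ≈ 5.14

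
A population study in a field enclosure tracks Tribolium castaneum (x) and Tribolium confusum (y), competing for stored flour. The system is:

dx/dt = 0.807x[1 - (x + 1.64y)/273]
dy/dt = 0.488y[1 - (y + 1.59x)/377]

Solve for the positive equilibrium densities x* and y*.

x* ≈ 215, y* ≈ 35.5

Setting both brackets to zero gives the nullclines x + 1.64y = 273 and 1.59x + y = 377.
Substituting y = 377 - 1.59x into the first: x(1 - 1.64·1.59) = 273 - 1.64·377.
So x* = -345/-1.61 = 215, and then y* = 377 - 1.59·215 = 35.5.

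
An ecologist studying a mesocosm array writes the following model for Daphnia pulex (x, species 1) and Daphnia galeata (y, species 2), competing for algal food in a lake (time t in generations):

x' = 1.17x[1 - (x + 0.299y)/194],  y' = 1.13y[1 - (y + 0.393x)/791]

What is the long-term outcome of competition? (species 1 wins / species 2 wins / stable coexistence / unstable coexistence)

species 2 excludes species 1

Compare the nullcline intercepts: K1/α12 = 194/0.299 = 649 < K2 = 791; K2/α21 = 791/0.393 = 2010 > K1 = 194.
Since the inequalities point opposite ways, species 2 can invade but species 1 cannot.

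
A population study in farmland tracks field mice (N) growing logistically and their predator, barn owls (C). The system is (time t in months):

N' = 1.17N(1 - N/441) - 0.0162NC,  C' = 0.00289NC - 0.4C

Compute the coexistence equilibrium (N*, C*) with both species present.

From dC/dt = 0 with C > 0: 0.00289N* = 0.4, so N* = 138.
Substitute into dN/dt = 0: 1.17(1 - 138/441) = 0.0162C*.
The bracket is 0.686, giving C* = 0.803/0.0162 = 49.6.

N* ≈ 138, C* ≈ 49.6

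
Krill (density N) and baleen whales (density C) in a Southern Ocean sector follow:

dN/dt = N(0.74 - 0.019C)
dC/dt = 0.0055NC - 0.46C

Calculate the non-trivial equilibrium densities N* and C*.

Set dC/dt = 0 with C > 0: 0.0055N - 0.46 = 0, so N* = 0.46/0.0055 = 83.6.
Set dN/dt = 0 with N > 0: 0.74 - 0.019C = 0, so C* = 0.74/0.019 = 38.9.

N* ≈ 83.6, C* ≈ 38.9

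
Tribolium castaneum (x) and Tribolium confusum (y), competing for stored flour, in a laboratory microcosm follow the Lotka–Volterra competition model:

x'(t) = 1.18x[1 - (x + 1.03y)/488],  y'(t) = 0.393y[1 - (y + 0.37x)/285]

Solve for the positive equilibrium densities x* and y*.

x* ≈ 314, y* ≈ 169

Setting both brackets to zero gives the nullclines x + 1.03y = 488 and 0.37x + y = 285.
Substituting y = 285 - 0.37x into the first: x(1 - 1.03·0.37) = 488 - 1.03·285.
So x* = 194/0.619 = 314, and then y* = 285 - 0.37·314 = 169.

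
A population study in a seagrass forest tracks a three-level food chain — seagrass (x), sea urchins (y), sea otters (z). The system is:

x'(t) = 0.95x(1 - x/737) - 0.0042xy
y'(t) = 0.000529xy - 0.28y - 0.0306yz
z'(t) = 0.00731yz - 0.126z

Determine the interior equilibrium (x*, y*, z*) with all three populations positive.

From dz/dt = 0: 0.00731y* = 0.126, so y* = 17.2.
From dx/dt = 0: 0.95(1 - x*/737) = 0.0042·17.2, giving x* = 737·(1 - 0.0762) = 681.
From dy/dt = 0: 0.000529·681 - 0.28 = 0.0306z*, so z* = 0.0802/0.0306 = 2.62.

x* ≈ 681, y* ≈ 17.2, z* ≈ 2.62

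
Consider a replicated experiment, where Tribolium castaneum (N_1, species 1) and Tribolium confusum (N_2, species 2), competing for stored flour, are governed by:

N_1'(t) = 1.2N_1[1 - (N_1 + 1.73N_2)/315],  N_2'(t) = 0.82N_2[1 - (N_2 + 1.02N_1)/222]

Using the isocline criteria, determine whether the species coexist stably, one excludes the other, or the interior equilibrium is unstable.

Compare the nullcline intercepts: K1/α12 = 315/1.73 = 182 < K2 = 222; K2/α21 = 222/1.02 = 218 < K1 = 315.
Since both are reversed, neither can invade when rare; the interior point is a saddle.

unstable coexistence (outcome depends on initial conditions)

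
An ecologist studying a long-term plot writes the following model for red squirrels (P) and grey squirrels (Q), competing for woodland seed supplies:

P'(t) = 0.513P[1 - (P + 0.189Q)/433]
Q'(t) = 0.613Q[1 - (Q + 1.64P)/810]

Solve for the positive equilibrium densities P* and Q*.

Setting both brackets to zero gives the nullclines P + 0.189Q = 433 and 1.64P + Q = 810.
Substituting Q = 810 - 1.64P into the first: P(1 - 0.189·1.64) = 433 - 0.189·810.
So P* = 280/0.69 = 406, and then Q* = 810 - 1.64·406 = 145.

P* ≈ 406, Q* ≈ 145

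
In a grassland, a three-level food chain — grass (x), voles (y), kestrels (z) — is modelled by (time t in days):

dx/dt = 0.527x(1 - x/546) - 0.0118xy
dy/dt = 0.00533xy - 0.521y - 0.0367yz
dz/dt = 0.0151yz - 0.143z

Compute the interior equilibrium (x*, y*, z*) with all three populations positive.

x* ≈ 430, y* ≈ 9.47, z* ≈ 48.3

From dz/dt = 0: 0.0151y* = 0.143, so y* = 9.47.
From dx/dt = 0: 0.527(1 - x*/546) = 0.0118·9.47, giving x* = 546·(1 - 0.212) = 430.
From dy/dt = 0: 0.00533·430 - 0.521 = 0.0367z*, so z* = 1.77/0.0367 = 48.3.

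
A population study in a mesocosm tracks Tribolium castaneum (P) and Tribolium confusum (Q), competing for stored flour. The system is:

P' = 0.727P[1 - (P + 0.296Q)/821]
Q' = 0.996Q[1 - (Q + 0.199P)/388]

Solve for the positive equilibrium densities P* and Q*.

Setting both brackets to zero gives the nullclines P + 0.296Q = 821 and 0.199P + Q = 388.
Substituting Q = 388 - 0.199P into the first: P(1 - 0.296·0.199) = 821 - 0.296·388.
So P* = 706/0.941 = 750, and then Q* = 388 - 0.199·750 = 239.

P* ≈ 750, Q* ≈ 239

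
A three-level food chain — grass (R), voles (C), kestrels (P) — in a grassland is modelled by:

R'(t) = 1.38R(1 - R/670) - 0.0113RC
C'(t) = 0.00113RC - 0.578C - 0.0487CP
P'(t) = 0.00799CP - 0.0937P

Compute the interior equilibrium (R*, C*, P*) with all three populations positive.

From dP/dt = 0: 0.00799C* = 0.0937, so C* = 11.7.
From dR/dt = 0: 1.38(1 - R*/670) = 0.0113·11.7, giving R* = 670·(1 - 0.096) = 606.
From dC/dt = 0: 0.00113·606 - 0.578 = 0.0487P*, so P* = 0.106/0.0487 = 2.18.

R* ≈ 606, C* ≈ 11.7, P* ≈ 2.18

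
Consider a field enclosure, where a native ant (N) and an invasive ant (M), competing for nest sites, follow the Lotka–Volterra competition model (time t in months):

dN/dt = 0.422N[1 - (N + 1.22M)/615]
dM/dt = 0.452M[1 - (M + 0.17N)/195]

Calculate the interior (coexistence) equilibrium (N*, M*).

Setting both brackets to zero gives the nullclines N + 1.22M = 615 and 0.17N + M = 195.
Substituting M = 195 - 0.17N into the first: N(1 - 1.22·0.17) = 615 - 1.22·195.
So N* = 377/0.793 = 476, and then M* = 195 - 0.17·476 = 114.

N* ≈ 476, M* ≈ 114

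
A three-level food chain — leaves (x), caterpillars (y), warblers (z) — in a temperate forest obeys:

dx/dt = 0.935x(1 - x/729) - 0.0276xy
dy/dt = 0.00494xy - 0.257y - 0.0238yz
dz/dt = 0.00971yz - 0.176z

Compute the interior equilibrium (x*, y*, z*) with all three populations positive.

x* ≈ 339, y* ≈ 18.1, z* ≈ 59.6

From dz/dt = 0: 0.00971y* = 0.176, so y* = 18.1.
From dx/dt = 0: 0.935(1 - x*/729) = 0.0276·18.1, giving x* = 729·(1 - 0.535) = 339.
From dy/dt = 0: 0.00494·339 - 0.257 = 0.0238z*, so z* = 1.42/0.0238 = 59.6.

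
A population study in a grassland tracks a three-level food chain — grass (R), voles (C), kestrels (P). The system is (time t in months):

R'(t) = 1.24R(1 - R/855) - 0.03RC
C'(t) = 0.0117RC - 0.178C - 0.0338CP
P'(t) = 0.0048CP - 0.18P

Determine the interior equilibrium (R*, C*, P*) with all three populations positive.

From dP/dt = 0: 0.0048C* = 0.18, so C* = 37.5.
From dR/dt = 0: 1.24(1 - R*/855) = 0.03·37.5, giving R* = 855·(1 - 0.907) = 79.3.
From dC/dt = 0: 0.0117·79.3 - 0.178 = 0.0338P*, so P* = 0.75/0.0338 = 22.2.

R* ≈ 79.3, C* ≈ 37.5, P* ≈ 22.2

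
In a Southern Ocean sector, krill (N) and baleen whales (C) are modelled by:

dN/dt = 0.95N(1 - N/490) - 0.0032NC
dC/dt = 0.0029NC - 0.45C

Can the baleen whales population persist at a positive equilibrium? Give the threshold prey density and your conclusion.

The predator equation gives dC/dt > 0 only when N > 0.45/0.0029 = 155.
Without the predator, N → K = 490. Since 490 > 155, the predator can invade and persist.

Threshold N = 155; K > 155, so yes, the predator persists.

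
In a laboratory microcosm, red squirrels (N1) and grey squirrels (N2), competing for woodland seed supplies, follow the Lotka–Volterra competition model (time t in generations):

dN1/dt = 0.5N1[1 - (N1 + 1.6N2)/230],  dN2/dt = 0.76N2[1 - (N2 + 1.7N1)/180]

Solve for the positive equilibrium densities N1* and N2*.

Setting both brackets to zero gives the nullclines N1 + 1.6N2 = 230 and 1.7N1 + N2 = 180.
Substituting N2 = 180 - 1.7N1 into the first: N1(1 - 1.6·1.7) = 230 - 1.6·180.
So N1* = -58/-1.72 = 33.7, and then N2* = 180 - 1.7·33.7 = 123.

N1* ≈ 33.7, N2* ≈ 123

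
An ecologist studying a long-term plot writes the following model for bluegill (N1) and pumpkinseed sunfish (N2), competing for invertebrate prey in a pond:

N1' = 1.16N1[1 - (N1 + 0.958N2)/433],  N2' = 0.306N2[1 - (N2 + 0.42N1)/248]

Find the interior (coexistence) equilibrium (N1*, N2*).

Setting both brackets to zero gives the nullclines N1 + 0.958N2 = 433 and 0.42N1 + N2 = 248.
Substituting N2 = 248 - 0.42N1 into the first: N1(1 - 0.958·0.42) = 433 - 0.958·248.
So N1* = 195/0.598 = 327, and then N2* = 248 - 0.42·327 = 111.

N1* ≈ 327, N2* ≈ 111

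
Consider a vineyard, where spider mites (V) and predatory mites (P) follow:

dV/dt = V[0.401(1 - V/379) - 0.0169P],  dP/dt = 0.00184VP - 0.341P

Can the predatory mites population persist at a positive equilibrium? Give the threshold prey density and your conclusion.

The predator equation gives dP/dt > 0 only when V > 0.341/0.00184 = 185.
Without the predator, V → K = 379. Since 379 > 185, the predator can invade and persist.

Threshold V = 185; K > 185, so yes, the predator persists.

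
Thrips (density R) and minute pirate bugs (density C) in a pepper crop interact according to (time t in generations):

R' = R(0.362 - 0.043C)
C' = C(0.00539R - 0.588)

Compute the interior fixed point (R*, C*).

R* ≈ 109, C* ≈ 8.42

Set dC/dt = 0 with C > 0: 0.00539R - 0.588 = 0, so R* = 0.588/0.00539 = 109.
Set dR/dt = 0 with R > 0: 0.362 - 0.043C = 0, so C* = 0.362/0.043 = 8.42.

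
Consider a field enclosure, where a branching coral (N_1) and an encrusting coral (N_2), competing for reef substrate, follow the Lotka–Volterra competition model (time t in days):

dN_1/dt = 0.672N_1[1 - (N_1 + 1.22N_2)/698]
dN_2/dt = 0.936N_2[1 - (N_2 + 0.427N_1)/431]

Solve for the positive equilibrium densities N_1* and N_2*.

N_1* ≈ 359, N_2* ≈ 278

Setting both brackets to zero gives the nullclines N_1 + 1.22N_2 = 698 and 0.427N_1 + N_2 = 431.
Substituting N_2 = 431 - 0.427N_1 into the first: N_1(1 - 1.22·0.427) = 698 - 1.22·431.
So N_1* = 172/0.479 = 359, and then N_2* = 431 - 0.427·359 = 278.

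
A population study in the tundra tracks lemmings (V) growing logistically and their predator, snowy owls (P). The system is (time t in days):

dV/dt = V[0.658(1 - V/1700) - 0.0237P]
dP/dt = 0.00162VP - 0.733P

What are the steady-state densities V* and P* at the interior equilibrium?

V* ≈ 452, P* ≈ 20.4

From dP/dt = 0 with P > 0: 0.00162V* = 0.733, so V* = 452.
Substitute into dV/dt = 0: 0.658(1 - 452/1700) = 0.0237P*.
The bracket is 0.734, giving P* = 0.483/0.0237 = 20.4.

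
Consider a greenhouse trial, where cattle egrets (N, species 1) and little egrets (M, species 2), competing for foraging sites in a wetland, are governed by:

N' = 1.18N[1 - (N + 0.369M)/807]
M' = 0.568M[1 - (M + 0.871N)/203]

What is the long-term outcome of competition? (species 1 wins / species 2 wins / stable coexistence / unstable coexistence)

species 1 excludes species 2

Compare the nullcline intercepts: K1/α12 = 807/0.369 = 2190 > K2 = 203; K2/α21 = 203/0.871 = 233 < K1 = 807.
Since the inequalities point opposite ways, species 1 can invade but species 2 cannot.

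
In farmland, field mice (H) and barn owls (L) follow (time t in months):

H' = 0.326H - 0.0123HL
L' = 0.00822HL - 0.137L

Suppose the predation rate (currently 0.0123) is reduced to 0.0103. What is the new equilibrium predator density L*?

L* ≈ 31.7

At the interior fixed point, setting dH/dt = 0 with H > 0 fixes L* = (prey growth rate)/(HL coefficient) — independent of the other coefficients.
With the change, L* = 0.326/0.0103 = 31.7; it rises from 26.5.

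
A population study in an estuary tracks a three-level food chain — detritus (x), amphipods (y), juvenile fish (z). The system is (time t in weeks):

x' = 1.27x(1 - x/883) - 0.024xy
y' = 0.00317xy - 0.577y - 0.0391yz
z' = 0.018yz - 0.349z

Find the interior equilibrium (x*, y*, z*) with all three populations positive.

From dz/dt = 0: 0.018y* = 0.349, so y* = 19.4.
From dx/dt = 0: 1.27(1 - x*/883) = 0.024·19.4, giving x* = 883·(1 - 0.366) = 559.
From dy/dt = 0: 0.00317·559 - 0.577 = 0.0391z*, so z* = 1.2/0.0391 = 30.6.

x* ≈ 559, y* ≈ 19.4, z* ≈ 30.6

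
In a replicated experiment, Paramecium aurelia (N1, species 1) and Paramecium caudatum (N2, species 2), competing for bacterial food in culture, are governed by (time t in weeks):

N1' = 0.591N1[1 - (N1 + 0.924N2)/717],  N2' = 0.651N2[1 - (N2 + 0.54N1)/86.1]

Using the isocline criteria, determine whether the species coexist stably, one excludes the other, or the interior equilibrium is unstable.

Compare the nullcline intercepts: K1/α12 = 717/0.924 = 776 > K2 = 86.1; K2/α21 = 86.1/0.54 = 159 < K1 = 717.
Since the inequalities point opposite ways, species 1 can invade but species 2 cannot.

species 1 excludes species 2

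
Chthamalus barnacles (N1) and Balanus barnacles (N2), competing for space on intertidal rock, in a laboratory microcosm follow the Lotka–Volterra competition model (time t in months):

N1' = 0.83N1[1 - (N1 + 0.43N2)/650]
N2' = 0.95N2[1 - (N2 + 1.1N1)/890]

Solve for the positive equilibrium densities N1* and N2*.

Setting both brackets to zero gives the nullclines N1 + 0.43N2 = 650 and 1.1N1 + N2 = 890.
Substituting N2 = 890 - 1.1N1 into the first: N1(1 - 0.43·1.1) = 650 - 0.43·890.
So N1* = 267/0.527 = 507, and then N2* = 890 - 1.1·507 = 332.

N1* ≈ 507, N2* ≈ 332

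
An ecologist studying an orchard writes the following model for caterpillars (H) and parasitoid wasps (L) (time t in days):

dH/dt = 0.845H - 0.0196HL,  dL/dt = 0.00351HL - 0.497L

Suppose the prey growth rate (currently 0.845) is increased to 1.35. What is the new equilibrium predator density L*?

At the interior fixed point, setting dH/dt = 0 with H > 0 fixes L* = (prey growth rate)/(HL coefficient) — independent of the other coefficients.
With the change, L* = 1.35/0.0196 = 68.9; it rises from 43.1.

L* ≈ 68.9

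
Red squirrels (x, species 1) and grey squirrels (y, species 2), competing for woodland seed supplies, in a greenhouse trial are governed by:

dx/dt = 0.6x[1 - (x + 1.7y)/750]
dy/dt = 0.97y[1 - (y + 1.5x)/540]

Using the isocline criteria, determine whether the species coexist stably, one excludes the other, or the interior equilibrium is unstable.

unstable coexistence (outcome depends on initial conditions)

Compare the nullcline intercepts: K1/α12 = 750/1.7 = 441 < K2 = 540; K2/α21 = 540/1.5 = 360 < K1 = 750.
Since both are reversed, neither can invade when rare; the interior point is a saddle.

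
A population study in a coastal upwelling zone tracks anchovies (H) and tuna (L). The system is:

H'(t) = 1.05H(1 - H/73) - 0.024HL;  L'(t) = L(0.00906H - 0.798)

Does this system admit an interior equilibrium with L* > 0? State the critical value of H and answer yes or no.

Threshold H = 88.1; K < 88.1, so no, the predator goes extinct.

The predator equation gives dL/dt > 0 only when H > 0.798/0.00906 = 88.1.
Without the predator, H → K = 73. Since 73 < 88.1, the predator cannot invade.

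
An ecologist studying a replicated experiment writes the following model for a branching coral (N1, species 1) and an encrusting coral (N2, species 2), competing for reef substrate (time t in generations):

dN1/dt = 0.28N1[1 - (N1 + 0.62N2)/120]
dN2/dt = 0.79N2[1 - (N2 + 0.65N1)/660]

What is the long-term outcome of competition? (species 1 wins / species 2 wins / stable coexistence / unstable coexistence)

Compare the nullcline intercepts: K1/α12 = 120/0.62 = 194 < K2 = 660; K2/α21 = 660/0.65 = 1020 > K1 = 120.
Since the inequalities point opposite ways, species 2 can invade but species 1 cannot.

species 2 excludes species 1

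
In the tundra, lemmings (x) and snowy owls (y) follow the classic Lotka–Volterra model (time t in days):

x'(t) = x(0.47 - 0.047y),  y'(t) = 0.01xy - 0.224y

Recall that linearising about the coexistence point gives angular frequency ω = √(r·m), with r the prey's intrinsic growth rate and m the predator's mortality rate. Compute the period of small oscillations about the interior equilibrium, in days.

T ≈ 19.4 days

Here r = 0.47 and m = 0.224, so r·m = 0.105.
ω = √0.105 = 0.324 per day, hence T = 2π/ω ≈ 19.4 days.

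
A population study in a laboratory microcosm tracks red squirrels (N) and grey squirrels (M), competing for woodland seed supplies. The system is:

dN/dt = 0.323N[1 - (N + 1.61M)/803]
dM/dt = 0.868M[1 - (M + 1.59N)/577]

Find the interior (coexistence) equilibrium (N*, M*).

N* ≈ 80.8, M* ≈ 449

Setting both brackets to zero gives the nullclines N + 1.61M = 803 and 1.59N + M = 577.
Substituting M = 577 - 1.59N into the first: N(1 - 1.61·1.59) = 803 - 1.61·577.
So N* = -126/-1.56 = 80.8, and then M* = 577 - 1.59·80.8 = 449.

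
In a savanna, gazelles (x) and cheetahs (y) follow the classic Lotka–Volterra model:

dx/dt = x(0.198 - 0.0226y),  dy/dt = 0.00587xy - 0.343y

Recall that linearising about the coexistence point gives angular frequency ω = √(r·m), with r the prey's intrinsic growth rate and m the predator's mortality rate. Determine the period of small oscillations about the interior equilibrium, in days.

Here r = 0.198 and m = 0.343, so r·m = 0.0679.
ω = √0.0679 = 0.261 per day, hence T = 2π/ω ≈ 24.1 days.

T ≈ 24.1 days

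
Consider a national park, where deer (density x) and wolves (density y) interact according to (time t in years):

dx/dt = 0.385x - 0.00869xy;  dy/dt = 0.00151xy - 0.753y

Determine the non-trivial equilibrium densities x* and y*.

x* ≈ 499, y* ≈ 44.3

Set dy/dt = 0 with y > 0: 0.00151x - 0.753 = 0, so x* = 0.753/0.00151 = 499.
Set dx/dt = 0 with x > 0: 0.385 - 0.00869y = 0, so y* = 0.385/0.00869 = 44.3.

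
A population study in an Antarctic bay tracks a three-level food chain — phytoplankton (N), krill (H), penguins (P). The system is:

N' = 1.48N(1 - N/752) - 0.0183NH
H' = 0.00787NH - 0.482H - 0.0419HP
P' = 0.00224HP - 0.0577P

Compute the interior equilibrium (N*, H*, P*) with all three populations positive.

N* ≈ 512, H* ≈ 25.8, P* ≈ 84.8

From dP/dt = 0: 0.00224H* = 0.0577, so H* = 25.8.
From dN/dt = 0: 1.48(1 - N*/752) = 0.0183·25.8, giving N* = 752·(1 - 0.319) = 512.
From dH/dt = 0: 0.00787·512 - 0.482 = 0.0419P*, so P* = 3.55/0.0419 = 84.8.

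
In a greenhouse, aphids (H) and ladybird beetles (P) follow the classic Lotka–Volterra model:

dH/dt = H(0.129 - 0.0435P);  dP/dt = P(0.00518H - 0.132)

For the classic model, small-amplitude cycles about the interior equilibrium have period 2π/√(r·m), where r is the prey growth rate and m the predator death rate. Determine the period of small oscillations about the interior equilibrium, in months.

Here r = 0.129 and m = 0.132, so r·m = 0.017.
ω = √0.017 = 0.13 per month, hence T = 2π/ω ≈ 48.2 months.

T ≈ 48.2 months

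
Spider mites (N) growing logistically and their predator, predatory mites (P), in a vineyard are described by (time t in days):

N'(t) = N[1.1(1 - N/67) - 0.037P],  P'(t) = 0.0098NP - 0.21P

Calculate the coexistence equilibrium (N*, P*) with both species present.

From dP/dt = 0 with P > 0: 0.0098N* = 0.21, so N* = 21.4.
Substitute into dN/dt = 0: 1.1(1 - 21.4/67) = 0.037P*.
The bracket is 0.68, giving P* = 0.748/0.037 = 20.2.

N* ≈ 21.4, P* ≈ 20.2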